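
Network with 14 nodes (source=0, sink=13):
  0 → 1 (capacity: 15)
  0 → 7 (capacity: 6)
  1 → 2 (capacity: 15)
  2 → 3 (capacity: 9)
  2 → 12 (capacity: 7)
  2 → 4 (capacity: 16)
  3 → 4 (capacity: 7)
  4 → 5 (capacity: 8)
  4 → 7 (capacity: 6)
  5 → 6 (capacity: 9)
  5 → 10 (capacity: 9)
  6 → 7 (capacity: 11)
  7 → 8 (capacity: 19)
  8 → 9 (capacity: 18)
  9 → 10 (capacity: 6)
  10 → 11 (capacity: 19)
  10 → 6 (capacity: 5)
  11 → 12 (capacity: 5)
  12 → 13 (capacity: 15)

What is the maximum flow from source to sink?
Maximum flow = 12

Max flow: 12

Flow assignment:
  0 → 1: 12/15
  1 → 2: 12/15
  2 → 12: 7/7
  2 → 4: 5/16
  4 → 5: 4/8
  4 → 7: 1/6
  5 → 10: 4/9
  6 → 7: 5/11
  7 → 8: 6/19
  8 → 9: 6/18
  9 → 10: 6/6
  10 → 11: 5/19
  10 → 6: 5/5
  11 → 12: 5/5
  12 → 13: 12/15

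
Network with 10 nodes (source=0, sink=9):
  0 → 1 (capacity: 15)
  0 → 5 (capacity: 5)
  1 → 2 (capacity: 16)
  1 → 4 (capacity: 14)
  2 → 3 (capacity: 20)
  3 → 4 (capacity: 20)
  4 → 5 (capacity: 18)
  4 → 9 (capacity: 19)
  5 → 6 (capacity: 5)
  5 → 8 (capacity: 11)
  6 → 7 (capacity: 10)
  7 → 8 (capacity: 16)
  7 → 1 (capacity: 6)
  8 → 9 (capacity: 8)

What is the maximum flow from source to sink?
Maximum flow = 20

Max flow: 20

Flow assignment:
  0 → 1: 15/15
  0 → 5: 5/5
  1 → 2: 1/16
  1 → 4: 14/14
  2 → 3: 1/20
  3 → 4: 1/20
  4 → 9: 15/19
  5 → 8: 5/11
  8 → 9: 5/8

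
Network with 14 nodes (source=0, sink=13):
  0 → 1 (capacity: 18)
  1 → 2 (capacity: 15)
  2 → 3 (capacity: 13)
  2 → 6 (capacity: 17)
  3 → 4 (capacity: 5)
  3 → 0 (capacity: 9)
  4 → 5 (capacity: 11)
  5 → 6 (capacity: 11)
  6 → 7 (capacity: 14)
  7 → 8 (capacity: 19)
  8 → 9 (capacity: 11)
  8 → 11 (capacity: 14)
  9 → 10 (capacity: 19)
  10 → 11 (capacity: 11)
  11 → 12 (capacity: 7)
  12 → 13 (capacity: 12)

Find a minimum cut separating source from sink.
Min cut value = 7, edges: (11,12)

Min cut value: 7
Partition: S = [0, 1, 2, 3, 4, 5, 6, 7, 8, 9, 10, 11], T = [12, 13]
Cut edges: (11,12)

By max-flow min-cut theorem, max flow = min cut = 7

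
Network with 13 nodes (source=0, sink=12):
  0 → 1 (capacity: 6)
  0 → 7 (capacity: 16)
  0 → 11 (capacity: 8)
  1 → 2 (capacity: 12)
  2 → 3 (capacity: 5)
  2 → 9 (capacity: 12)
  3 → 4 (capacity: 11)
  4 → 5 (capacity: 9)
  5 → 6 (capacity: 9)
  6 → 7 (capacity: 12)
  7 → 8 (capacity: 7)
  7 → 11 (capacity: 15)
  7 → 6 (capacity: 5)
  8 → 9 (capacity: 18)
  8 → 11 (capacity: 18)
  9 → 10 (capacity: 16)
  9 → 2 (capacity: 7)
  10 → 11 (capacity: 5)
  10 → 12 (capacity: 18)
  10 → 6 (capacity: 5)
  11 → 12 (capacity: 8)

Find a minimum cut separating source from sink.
Min cut value = 21, edges: (0,1), (7,8), (11,12)

Min cut value: 21
Partition: S = [0, 3, 4, 5, 6, 7, 11], T = [1, 2, 8, 9, 10, 12]
Cut edges: (0,1), (7,8), (11,12)

By max-flow min-cut theorem, max flow = min cut = 21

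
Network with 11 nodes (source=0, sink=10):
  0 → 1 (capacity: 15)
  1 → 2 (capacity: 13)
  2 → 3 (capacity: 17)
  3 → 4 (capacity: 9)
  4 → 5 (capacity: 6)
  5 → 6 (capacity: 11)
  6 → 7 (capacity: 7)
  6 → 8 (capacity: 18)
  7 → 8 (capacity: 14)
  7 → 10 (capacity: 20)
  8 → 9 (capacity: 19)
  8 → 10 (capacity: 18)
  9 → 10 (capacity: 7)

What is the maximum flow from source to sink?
Maximum flow = 6

Max flow: 6

Flow assignment:
  0 → 1: 6/15
  1 → 2: 6/13
  2 → 3: 6/17
  3 → 4: 6/9
  4 → 5: 6/6
  5 → 6: 6/11
  6 → 7: 6/7
  7 → 10: 6/20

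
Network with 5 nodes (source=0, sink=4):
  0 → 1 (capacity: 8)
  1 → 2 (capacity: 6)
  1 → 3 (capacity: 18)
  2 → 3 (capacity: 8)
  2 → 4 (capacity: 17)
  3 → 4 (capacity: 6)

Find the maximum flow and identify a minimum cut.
Max flow = 8, Min cut edges: (0,1)

Maximum flow: 8
Minimum cut: (0,1)
Partition: S = [0], T = [1, 2, 3, 4]

Max-flow min-cut theorem verified: both equal 8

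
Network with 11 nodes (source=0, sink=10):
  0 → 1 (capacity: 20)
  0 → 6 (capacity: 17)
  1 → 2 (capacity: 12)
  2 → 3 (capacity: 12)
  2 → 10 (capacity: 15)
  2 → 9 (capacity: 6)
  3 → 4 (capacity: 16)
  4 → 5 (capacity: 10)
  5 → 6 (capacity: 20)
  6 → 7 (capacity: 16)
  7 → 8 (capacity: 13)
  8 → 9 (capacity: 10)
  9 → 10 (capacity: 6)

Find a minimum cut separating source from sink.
Min cut value = 18, edges: (1,2), (9,10)

Min cut value: 18
Partition: S = [0, 1, 3, 4, 5, 6, 7, 8, 9], T = [2, 10]
Cut edges: (1,2), (9,10)

By max-flow min-cut theorem, max flow = min cut = 18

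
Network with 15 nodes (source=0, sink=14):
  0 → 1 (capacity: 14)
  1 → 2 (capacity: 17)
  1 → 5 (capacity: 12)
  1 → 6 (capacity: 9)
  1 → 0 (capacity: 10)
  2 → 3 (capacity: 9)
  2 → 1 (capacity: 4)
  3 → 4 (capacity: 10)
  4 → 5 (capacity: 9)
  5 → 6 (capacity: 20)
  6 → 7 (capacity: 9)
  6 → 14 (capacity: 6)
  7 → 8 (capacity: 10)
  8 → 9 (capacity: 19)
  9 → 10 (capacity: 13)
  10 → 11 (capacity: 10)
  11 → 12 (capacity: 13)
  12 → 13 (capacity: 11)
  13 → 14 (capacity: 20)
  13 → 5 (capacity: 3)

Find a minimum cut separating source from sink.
Min cut value = 14, edges: (0,1)

Min cut value: 14
Partition: S = [0], T = [1, 2, 3, 4, 5, 6, 7, 8, 9, 10, 11, 12, 13, 14]
Cut edges: (0,1)

By max-flow min-cut theorem, max flow = min cut = 14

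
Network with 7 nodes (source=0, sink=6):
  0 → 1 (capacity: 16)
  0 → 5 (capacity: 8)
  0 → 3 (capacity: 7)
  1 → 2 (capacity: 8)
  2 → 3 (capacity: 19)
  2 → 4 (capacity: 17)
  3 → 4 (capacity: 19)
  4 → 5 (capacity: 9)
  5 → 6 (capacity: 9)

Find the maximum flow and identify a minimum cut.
Max flow = 9, Min cut edges: (5,6)

Maximum flow: 9
Minimum cut: (5,6)
Partition: S = [0, 1, 2, 3, 4, 5], T = [6]

Max-flow min-cut theorem verified: both equal 9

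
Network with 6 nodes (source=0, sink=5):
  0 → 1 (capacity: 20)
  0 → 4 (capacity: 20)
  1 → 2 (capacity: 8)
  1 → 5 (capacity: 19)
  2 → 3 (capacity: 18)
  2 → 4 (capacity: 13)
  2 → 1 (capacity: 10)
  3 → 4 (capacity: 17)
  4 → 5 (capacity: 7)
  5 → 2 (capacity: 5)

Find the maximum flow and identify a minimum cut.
Max flow = 26, Min cut edges: (1,5), (4,5)

Maximum flow: 26
Minimum cut: (1,5), (4,5)
Partition: S = [0, 1, 2, 3, 4], T = [5]

Max-flow min-cut theorem verified: both equal 26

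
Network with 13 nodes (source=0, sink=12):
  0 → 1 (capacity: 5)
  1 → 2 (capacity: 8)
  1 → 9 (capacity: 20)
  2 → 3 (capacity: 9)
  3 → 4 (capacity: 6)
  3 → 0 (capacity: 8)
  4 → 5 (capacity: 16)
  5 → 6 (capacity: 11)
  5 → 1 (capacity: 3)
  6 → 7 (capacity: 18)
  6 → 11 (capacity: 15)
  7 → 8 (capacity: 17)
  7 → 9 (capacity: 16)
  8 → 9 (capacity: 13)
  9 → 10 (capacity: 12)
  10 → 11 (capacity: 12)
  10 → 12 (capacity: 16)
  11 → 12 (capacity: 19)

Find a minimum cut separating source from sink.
Min cut value = 5, edges: (0,1)

Min cut value: 5
Partition: S = [0], T = [1, 2, 3, 4, 5, 6, 7, 8, 9, 10, 11, 12]
Cut edges: (0,1)

By max-flow min-cut theorem, max flow = min cut = 5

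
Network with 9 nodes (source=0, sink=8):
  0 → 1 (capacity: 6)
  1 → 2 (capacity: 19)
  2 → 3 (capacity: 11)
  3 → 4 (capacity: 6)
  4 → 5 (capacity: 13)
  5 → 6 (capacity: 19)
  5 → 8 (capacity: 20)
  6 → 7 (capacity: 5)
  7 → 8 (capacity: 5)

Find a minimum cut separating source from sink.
Min cut value = 6, edges: (3,4)

Min cut value: 6
Partition: S = [0, 1, 2, 3], T = [4, 5, 6, 7, 8]
Cut edges: (3,4)

By max-flow min-cut theorem, max flow = min cut = 6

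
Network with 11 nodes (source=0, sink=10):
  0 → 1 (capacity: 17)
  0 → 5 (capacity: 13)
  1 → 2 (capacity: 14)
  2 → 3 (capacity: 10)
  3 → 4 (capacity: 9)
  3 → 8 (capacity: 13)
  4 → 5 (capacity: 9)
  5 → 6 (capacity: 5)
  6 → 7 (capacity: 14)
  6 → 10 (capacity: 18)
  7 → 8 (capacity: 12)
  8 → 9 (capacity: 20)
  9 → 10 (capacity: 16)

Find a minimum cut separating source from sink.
Min cut value = 15, edges: (2,3), (5,6)

Min cut value: 15
Partition: S = [0, 1, 2, 4, 5], T = [3, 6, 7, 8, 9, 10]
Cut edges: (2,3), (5,6)

By max-flow min-cut theorem, max flow = min cut = 15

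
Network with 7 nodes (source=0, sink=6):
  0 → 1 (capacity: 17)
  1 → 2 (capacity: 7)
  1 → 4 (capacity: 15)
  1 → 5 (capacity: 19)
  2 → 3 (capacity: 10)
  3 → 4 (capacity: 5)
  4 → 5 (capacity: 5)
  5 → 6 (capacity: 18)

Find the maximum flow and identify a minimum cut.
Max flow = 17, Min cut edges: (0,1)

Maximum flow: 17
Minimum cut: (0,1)
Partition: S = [0], T = [1, 2, 3, 4, 5, 6]

Max-flow min-cut theorem verified: both equal 17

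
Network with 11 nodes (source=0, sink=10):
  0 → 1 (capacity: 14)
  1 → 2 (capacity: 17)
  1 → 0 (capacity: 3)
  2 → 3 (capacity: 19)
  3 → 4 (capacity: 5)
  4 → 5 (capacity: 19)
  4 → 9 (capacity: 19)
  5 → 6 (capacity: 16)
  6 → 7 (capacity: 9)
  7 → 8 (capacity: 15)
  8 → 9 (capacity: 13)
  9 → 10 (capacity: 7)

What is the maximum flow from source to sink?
Maximum flow = 5

Max flow: 5

Flow assignment:
  0 → 1: 5/14
  1 → 2: 5/17
  2 → 3: 5/19
  3 → 4: 5/5
  4 → 9: 5/19
  9 → 10: 5/7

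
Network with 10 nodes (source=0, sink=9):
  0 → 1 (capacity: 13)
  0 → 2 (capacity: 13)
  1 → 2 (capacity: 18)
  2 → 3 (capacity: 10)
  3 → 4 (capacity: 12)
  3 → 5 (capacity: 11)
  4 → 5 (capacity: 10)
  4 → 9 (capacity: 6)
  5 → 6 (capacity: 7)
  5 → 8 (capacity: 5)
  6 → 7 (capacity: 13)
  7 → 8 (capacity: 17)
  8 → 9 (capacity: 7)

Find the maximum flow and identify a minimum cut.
Max flow = 10, Min cut edges: (2,3)

Maximum flow: 10
Minimum cut: (2,3)
Partition: S = [0, 1, 2], T = [3, 4, 5, 6, 7, 8, 9]

Max-flow min-cut theorem verified: both equal 10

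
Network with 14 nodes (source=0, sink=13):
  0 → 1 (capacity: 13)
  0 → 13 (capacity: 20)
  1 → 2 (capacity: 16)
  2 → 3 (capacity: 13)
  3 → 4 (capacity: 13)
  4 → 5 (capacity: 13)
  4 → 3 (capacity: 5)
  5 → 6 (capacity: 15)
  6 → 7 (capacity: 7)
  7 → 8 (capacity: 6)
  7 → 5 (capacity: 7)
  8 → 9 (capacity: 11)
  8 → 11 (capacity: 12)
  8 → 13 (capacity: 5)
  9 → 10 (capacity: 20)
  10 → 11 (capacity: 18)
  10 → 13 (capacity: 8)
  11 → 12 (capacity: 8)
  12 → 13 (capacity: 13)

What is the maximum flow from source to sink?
Maximum flow = 26

Max flow: 26

Flow assignment:
  0 → 1: 6/13
  0 → 13: 20/20
  1 → 2: 6/16
  2 → 3: 6/13
  3 → 4: 6/13
  4 → 5: 6/13
  5 → 6: 7/15
  6 → 7: 7/7
  7 → 8: 6/6
  7 → 5: 1/7
  8 → 9: 1/11
  8 → 13: 5/5
  9 → 10: 1/20
  10 → 13: 1/8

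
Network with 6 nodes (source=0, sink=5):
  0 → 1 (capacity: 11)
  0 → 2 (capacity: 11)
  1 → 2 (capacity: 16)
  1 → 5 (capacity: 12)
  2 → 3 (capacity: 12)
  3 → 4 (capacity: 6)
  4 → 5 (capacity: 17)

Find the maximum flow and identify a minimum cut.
Max flow = 17, Min cut edges: (0,1), (3,4)

Maximum flow: 17
Minimum cut: (0,1), (3,4)
Partition: S = [0, 2, 3], T = [1, 4, 5]

Max-flow min-cut theorem verified: both equal 17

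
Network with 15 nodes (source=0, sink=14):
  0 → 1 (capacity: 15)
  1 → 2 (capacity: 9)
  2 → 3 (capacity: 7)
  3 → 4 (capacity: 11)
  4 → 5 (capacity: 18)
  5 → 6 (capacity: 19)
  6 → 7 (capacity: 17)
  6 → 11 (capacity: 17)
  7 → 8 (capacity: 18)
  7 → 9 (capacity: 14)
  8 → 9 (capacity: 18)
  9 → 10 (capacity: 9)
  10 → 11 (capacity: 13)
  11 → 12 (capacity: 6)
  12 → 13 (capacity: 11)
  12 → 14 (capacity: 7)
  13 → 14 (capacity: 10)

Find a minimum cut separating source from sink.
Min cut value = 6, edges: (11,12)

Min cut value: 6
Partition: S = [0, 1, 2, 3, 4, 5, 6, 7, 8, 9, 10, 11], T = [12, 13, 14]
Cut edges: (11,12)

By max-flow min-cut theorem, max flow = min cut = 6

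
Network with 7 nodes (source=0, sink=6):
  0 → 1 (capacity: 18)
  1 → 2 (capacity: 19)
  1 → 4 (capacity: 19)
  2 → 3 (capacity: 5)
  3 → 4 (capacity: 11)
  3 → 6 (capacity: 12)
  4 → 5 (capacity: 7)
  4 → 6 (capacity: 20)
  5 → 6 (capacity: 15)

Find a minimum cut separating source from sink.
Min cut value = 18, edges: (0,1)

Min cut value: 18
Partition: S = [0], T = [1, 2, 3, 4, 5, 6]
Cut edges: (0,1)

By max-flow min-cut theorem, max flow = min cut = 18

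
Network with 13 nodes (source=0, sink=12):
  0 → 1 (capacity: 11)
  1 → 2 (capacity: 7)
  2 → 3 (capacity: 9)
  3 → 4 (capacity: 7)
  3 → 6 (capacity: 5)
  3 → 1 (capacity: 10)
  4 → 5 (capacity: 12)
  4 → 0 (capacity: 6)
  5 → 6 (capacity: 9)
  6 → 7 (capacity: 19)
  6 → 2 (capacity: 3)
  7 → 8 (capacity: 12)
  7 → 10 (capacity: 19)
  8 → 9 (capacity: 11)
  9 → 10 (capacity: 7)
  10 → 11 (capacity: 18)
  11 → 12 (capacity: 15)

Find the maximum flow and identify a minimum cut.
Max flow = 7, Min cut edges: (1,2)

Maximum flow: 7
Minimum cut: (1,2)
Partition: S = [0, 1], T = [2, 3, 4, 5, 6, 7, 8, 9, 10, 11, 12]

Max-flow min-cut theorem verified: both equal 7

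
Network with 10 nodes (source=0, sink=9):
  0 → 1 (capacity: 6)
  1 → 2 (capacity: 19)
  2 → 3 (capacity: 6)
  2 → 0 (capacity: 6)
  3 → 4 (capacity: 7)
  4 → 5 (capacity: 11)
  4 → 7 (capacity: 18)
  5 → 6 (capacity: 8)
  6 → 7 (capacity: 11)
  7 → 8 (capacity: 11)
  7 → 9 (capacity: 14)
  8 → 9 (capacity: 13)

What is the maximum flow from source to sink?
Maximum flow = 6

Max flow: 6

Flow assignment:
  0 → 1: 6/6
  1 → 2: 6/19
  2 → 3: 6/6
  3 → 4: 6/7
  4 → 7: 6/18
  7 → 9: 6/14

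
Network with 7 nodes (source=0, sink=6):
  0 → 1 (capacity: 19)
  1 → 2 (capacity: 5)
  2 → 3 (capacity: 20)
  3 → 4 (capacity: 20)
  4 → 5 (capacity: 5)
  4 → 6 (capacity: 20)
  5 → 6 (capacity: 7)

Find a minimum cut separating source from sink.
Min cut value = 5, edges: (1,2)

Min cut value: 5
Partition: S = [0, 1], T = [2, 3, 4, 5, 6]
Cut edges: (1,2)

By max-flow min-cut theorem, max flow = min cut = 5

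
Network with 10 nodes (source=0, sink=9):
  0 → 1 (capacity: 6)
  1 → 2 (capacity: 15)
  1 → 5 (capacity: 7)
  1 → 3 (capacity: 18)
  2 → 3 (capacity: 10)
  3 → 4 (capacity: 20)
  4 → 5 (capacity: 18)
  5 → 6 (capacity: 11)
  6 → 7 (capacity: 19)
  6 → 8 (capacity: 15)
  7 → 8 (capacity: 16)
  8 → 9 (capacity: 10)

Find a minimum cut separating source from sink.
Min cut value = 6, edges: (0,1)

Min cut value: 6
Partition: S = [0], T = [1, 2, 3, 4, 5, 6, 7, 8, 9]
Cut edges: (0,1)

By max-flow min-cut theorem, max flow = min cut = 6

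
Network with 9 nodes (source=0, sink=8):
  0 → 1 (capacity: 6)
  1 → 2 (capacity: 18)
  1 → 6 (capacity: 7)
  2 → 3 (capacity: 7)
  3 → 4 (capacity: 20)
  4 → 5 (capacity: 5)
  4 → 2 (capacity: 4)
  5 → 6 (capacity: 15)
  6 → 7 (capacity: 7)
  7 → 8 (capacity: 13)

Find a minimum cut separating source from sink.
Min cut value = 6, edges: (0,1)

Min cut value: 6
Partition: S = [0], T = [1, 2, 3, 4, 5, 6, 7, 8]
Cut edges: (0,1)

By max-flow min-cut theorem, max flow = min cut = 6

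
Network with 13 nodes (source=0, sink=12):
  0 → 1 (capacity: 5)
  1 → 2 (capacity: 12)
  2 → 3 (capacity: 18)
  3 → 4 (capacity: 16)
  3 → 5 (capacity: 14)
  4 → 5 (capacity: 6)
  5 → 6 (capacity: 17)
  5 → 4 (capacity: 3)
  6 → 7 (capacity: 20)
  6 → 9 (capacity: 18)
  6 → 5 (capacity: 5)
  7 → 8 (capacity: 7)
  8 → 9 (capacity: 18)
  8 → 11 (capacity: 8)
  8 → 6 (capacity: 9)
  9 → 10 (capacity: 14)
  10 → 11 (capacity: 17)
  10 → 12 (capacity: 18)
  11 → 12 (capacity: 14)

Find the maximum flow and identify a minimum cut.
Max flow = 5, Min cut edges: (0,1)

Maximum flow: 5
Minimum cut: (0,1)
Partition: S = [0], T = [1, 2, 3, 4, 5, 6, 7, 8, 9, 10, 11, 12]

Max-flow min-cut theorem verified: both equal 5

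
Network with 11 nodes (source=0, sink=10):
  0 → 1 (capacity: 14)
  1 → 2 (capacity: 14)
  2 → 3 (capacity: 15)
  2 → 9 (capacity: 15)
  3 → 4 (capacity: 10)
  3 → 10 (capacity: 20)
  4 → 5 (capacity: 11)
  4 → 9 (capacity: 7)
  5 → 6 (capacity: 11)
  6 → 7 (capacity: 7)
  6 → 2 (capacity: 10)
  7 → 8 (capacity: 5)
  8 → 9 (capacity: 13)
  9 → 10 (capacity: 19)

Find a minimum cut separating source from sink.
Min cut value = 14, edges: (1,2)

Min cut value: 14
Partition: S = [0, 1], T = [2, 3, 4, 5, 6, 7, 8, 9, 10]
Cut edges: (1,2)

By max-flow min-cut theorem, max flow = min cut = 14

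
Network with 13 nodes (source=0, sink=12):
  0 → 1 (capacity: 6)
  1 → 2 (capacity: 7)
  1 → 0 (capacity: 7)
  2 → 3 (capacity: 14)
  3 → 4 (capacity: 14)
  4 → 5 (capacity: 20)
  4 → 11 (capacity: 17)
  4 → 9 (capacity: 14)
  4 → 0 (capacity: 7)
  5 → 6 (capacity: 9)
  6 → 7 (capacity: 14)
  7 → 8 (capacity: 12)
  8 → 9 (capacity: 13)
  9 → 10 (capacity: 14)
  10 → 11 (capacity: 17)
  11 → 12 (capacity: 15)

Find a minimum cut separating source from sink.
Min cut value = 6, edges: (0,1)

Min cut value: 6
Partition: S = [0], T = [1, 2, 3, 4, 5, 6, 7, 8, 9, 10, 11, 12]
Cut edges: (0,1)

By max-flow min-cut theorem, max flow = min cut = 6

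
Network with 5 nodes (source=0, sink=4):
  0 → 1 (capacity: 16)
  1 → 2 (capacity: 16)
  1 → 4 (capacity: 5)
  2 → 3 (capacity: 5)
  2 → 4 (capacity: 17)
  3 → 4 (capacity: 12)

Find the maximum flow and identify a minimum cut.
Max flow = 16, Min cut edges: (0,1)

Maximum flow: 16
Minimum cut: (0,1)
Partition: S = [0], T = [1, 2, 3, 4]

Max-flow min-cut theorem verified: both equal 16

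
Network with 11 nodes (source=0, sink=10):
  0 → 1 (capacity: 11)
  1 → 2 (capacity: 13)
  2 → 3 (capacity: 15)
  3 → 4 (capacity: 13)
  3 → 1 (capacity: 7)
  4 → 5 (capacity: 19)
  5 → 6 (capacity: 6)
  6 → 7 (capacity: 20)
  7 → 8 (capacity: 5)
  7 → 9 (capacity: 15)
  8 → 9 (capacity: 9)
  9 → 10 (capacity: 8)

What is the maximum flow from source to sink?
Maximum flow = 6

Max flow: 6

Flow assignment:
  0 → 1: 6/11
  1 → 2: 11/13
  2 → 3: 11/15
  3 → 4: 6/13
  3 → 1: 5/7
  4 → 5: 6/19
  5 → 6: 6/6
  6 → 7: 6/20
  7 → 9: 6/15
  9 → 10: 6/8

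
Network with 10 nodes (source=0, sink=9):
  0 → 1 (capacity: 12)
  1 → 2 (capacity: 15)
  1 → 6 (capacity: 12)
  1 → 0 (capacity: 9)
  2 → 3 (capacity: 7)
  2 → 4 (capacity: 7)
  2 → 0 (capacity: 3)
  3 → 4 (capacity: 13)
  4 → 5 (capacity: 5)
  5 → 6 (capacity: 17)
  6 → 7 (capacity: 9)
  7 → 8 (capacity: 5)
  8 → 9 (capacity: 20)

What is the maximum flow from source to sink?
Maximum flow = 5

Max flow: 5

Flow assignment:
  0 → 1: 5/12
  1 → 6: 5/12
  6 → 7: 5/9
  7 → 8: 5/5
  8 → 9: 5/20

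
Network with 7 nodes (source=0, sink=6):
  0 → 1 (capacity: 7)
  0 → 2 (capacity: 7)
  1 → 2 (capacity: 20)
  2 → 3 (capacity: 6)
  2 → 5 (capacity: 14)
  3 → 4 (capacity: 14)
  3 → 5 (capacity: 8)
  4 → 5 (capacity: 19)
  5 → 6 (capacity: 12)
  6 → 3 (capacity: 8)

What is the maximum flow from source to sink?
Maximum flow = 12

Max flow: 12

Flow assignment:
  0 → 1: 7/7
  0 → 2: 5/7
  1 → 2: 7/20
  2 → 5: 12/14
  5 → 6: 12/12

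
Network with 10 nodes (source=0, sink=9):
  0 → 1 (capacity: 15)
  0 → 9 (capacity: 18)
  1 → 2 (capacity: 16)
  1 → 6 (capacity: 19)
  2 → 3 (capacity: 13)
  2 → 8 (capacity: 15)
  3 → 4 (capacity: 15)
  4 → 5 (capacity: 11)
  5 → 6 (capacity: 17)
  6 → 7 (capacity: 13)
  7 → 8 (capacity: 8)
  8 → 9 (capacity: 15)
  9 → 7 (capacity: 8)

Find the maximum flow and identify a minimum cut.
Max flow = 33, Min cut edges: (0,9), (8,9)

Maximum flow: 33
Minimum cut: (0,9), (8,9)
Partition: S = [0, 1, 2, 3, 4, 5, 6, 7, 8], T = [9]

Max-flow min-cut theorem verified: both equal 33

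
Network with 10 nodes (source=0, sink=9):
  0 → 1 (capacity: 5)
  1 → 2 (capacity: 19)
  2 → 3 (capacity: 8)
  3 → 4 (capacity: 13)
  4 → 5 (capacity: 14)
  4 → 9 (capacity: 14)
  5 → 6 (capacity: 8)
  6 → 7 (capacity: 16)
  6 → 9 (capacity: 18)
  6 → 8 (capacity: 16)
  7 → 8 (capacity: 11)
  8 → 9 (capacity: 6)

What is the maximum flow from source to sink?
Maximum flow = 5

Max flow: 5

Flow assignment:
  0 → 1: 5/5
  1 → 2: 5/19
  2 → 3: 5/8
  3 → 4: 5/13
  4 → 9: 5/14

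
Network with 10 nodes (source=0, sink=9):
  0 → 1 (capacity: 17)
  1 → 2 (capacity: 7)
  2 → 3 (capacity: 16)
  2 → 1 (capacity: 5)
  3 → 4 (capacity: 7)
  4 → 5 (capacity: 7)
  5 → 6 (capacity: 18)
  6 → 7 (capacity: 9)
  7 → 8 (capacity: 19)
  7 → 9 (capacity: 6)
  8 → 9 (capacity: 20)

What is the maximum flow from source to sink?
Maximum flow = 7

Max flow: 7

Flow assignment:
  0 → 1: 7/17
  1 → 2: 7/7
  2 → 3: 7/16
  3 → 4: 7/7
  4 → 5: 7/7
  5 → 6: 7/18
  6 → 7: 7/9
  7 → 8: 1/19
  7 → 9: 6/6
  8 → 9: 1/20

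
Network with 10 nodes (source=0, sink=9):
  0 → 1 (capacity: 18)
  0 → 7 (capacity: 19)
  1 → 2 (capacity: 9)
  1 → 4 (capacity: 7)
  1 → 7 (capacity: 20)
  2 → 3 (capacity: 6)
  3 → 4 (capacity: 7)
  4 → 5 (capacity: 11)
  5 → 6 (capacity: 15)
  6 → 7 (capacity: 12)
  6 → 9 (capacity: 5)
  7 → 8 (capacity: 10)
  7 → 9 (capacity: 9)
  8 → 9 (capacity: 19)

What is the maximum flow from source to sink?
Maximum flow = 24

Max flow: 24

Flow assignment:
  0 → 1: 11/18
  0 → 7: 13/19
  1 → 2: 6/9
  1 → 4: 5/7
  2 → 3: 6/6
  3 → 4: 6/7
  4 → 5: 11/11
  5 → 6: 11/15
  6 → 7: 6/12
  6 → 9: 5/5
  7 → 8: 10/10
  7 → 9: 9/9
  8 → 9: 10/19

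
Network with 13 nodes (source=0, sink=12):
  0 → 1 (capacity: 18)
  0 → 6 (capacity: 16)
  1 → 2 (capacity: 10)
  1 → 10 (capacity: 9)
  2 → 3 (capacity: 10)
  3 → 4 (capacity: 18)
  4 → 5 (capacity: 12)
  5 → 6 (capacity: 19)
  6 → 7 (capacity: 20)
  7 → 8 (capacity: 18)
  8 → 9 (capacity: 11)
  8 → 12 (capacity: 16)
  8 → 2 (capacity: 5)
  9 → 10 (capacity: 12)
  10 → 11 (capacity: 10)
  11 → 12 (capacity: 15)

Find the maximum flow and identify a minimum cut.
Max flow = 26, Min cut edges: (8,12), (10,11)

Maximum flow: 26
Minimum cut: (8,12), (10,11)
Partition: S = [0, 1, 2, 3, 4, 5, 6, 7, 8, 9, 10], T = [11, 12]

Max-flow min-cut theorem verified: both equal 26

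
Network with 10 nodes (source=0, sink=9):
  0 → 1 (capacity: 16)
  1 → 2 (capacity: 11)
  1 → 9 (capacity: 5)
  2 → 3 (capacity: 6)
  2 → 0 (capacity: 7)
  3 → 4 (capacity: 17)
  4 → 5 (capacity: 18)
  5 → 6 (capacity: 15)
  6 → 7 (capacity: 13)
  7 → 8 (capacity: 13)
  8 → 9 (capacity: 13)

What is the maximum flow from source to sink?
Maximum flow = 11

Max flow: 11

Flow assignment:
  0 → 1: 16/16
  1 → 2: 11/11
  1 → 9: 5/5
  2 → 3: 6/6
  2 → 0: 5/7
  3 → 4: 6/17
  4 → 5: 6/18
  5 → 6: 6/15
  6 → 7: 6/13
  7 → 8: 6/13
  8 → 9: 6/13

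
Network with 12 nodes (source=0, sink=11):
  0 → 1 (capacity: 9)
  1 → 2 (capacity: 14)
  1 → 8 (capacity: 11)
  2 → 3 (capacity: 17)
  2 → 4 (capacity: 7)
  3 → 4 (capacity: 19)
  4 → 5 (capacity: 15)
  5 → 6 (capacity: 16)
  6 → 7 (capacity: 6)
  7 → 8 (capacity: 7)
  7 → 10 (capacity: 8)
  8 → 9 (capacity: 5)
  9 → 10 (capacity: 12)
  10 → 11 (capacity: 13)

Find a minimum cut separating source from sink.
Min cut value = 9, edges: (0,1)

Min cut value: 9
Partition: S = [0], T = [1, 2, 3, 4, 5, 6, 7, 8, 9, 10, 11]
Cut edges: (0,1)

By max-flow min-cut theorem, max flow = min cut = 9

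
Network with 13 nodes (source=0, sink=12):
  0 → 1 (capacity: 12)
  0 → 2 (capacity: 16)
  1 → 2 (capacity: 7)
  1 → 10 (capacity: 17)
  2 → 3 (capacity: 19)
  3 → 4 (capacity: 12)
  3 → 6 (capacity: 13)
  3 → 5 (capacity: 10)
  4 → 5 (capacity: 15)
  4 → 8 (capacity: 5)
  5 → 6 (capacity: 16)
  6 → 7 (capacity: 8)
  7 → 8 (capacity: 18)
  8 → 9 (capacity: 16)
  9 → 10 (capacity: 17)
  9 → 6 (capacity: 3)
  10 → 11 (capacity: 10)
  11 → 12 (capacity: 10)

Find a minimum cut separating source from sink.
Min cut value = 10, edges: (11,12)

Min cut value: 10
Partition: S = [0, 1, 2, 3, 4, 5, 6, 7, 8, 9, 10, 11], T = [12]
Cut edges: (11,12)

By max-flow min-cut theorem, max flow = min cut = 10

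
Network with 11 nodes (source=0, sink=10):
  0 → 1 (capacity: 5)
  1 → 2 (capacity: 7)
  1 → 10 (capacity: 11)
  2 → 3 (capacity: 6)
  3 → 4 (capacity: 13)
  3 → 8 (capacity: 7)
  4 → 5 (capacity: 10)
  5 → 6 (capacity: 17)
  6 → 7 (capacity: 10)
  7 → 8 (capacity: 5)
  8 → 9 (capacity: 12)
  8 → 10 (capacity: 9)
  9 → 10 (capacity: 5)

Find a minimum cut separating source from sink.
Min cut value = 5, edges: (0,1)

Min cut value: 5
Partition: S = [0], T = [1, 2, 3, 4, 5, 6, 7, 8, 9, 10]
Cut edges: (0,1)

By max-flow min-cut theorem, max flow = min cut = 5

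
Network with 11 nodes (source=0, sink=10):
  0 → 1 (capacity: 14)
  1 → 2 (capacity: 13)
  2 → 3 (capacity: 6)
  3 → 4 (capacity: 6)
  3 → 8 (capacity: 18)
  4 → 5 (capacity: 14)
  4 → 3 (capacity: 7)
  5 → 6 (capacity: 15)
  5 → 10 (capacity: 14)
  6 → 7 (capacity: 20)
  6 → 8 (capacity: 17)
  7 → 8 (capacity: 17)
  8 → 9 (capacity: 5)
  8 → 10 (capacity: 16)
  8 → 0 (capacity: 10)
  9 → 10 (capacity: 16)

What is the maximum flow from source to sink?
Maximum flow = 6

Max flow: 6

Flow assignment:
  0 → 1: 6/14
  1 → 2: 6/13
  2 → 3: 6/6
  3 → 8: 6/18
  8 → 10: 6/16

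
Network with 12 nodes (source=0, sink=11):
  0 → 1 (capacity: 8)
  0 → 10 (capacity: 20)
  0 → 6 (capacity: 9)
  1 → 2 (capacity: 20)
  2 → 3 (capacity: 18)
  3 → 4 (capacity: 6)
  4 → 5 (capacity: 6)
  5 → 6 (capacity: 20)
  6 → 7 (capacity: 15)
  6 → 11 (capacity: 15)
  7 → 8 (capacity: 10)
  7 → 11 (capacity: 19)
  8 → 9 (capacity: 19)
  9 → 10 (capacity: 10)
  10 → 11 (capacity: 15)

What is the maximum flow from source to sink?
Maximum flow = 30

Max flow: 30

Flow assignment:
  0 → 1: 6/8
  0 → 10: 15/20
  0 → 6: 9/9
  1 → 2: 6/20
  2 → 3: 6/18
  3 → 4: 6/6
  4 → 5: 6/6
  5 → 6: 6/20
  6 → 11: 15/15
  10 → 11: 15/15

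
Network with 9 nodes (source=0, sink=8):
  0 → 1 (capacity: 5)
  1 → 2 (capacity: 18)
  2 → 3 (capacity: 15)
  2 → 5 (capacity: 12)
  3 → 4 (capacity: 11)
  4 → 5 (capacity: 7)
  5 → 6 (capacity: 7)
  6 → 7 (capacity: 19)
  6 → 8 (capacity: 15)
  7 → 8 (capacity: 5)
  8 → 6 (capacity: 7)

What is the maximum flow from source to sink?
Maximum flow = 5

Max flow: 5

Flow assignment:
  0 → 1: 5/5
  1 → 2: 5/18
  2 → 5: 5/12
  5 → 6: 5/7
  6 → 8: 5/15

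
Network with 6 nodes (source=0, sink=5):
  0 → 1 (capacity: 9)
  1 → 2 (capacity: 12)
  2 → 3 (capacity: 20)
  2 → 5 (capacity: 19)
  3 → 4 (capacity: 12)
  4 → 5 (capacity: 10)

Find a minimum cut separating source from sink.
Min cut value = 9, edges: (0,1)

Min cut value: 9
Partition: S = [0], T = [1, 2, 3, 4, 5]
Cut edges: (0,1)

By max-flow min-cut theorem, max flow = min cut = 9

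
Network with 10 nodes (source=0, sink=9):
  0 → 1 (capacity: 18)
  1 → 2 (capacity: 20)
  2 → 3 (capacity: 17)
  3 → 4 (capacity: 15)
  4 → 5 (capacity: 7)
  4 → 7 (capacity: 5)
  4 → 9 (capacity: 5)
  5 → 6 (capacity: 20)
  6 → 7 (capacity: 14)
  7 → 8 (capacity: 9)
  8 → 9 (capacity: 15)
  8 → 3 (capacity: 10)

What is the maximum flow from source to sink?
Maximum flow = 14

Max flow: 14

Flow assignment:
  0 → 1: 14/18
  1 → 2: 14/20
  2 → 3: 14/17
  3 → 4: 14/15
  4 → 5: 5/7
  4 → 7: 4/5
  4 → 9: 5/5
  5 → 6: 5/20
  6 → 7: 5/14
  7 → 8: 9/9
  8 → 9: 9/15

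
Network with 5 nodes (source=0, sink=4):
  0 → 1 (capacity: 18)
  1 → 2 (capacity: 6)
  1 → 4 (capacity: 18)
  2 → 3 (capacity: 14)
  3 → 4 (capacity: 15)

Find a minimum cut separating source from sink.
Min cut value = 18, edges: (0,1)

Min cut value: 18
Partition: S = [0], T = [1, 2, 3, 4]
Cut edges: (0,1)

By max-flow min-cut theorem, max flow = min cut = 18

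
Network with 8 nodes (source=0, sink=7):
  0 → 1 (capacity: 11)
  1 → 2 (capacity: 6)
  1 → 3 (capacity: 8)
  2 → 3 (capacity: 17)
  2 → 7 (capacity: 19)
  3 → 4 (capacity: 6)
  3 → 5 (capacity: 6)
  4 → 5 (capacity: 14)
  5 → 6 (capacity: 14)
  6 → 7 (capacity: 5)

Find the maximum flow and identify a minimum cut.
Max flow = 11, Min cut edges: (1,2), (6,7)

Maximum flow: 11
Minimum cut: (1,2), (6,7)
Partition: S = [0, 1, 3, 4, 5, 6], T = [2, 7]

Max-flow min-cut theorem verified: both equal 11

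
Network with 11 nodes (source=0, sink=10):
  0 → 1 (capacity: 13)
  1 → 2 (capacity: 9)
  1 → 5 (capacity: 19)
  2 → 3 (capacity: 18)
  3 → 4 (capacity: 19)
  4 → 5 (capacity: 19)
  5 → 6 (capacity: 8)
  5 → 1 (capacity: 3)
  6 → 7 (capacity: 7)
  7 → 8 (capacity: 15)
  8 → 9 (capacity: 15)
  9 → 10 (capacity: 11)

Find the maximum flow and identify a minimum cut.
Max flow = 7, Min cut edges: (6,7)

Maximum flow: 7
Minimum cut: (6,7)
Partition: S = [0, 1, 2, 3, 4, 5, 6], T = [7, 8, 9, 10]

Max-flow min-cut theorem verified: both equal 7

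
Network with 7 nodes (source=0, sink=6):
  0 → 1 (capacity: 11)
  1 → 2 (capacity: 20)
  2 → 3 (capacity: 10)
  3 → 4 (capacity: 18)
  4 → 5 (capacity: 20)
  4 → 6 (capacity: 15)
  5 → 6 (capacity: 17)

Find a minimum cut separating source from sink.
Min cut value = 10, edges: (2,3)

Min cut value: 10
Partition: S = [0, 1, 2], T = [3, 4, 5, 6]
Cut edges: (2,3)

By max-flow min-cut theorem, max flow = min cut = 10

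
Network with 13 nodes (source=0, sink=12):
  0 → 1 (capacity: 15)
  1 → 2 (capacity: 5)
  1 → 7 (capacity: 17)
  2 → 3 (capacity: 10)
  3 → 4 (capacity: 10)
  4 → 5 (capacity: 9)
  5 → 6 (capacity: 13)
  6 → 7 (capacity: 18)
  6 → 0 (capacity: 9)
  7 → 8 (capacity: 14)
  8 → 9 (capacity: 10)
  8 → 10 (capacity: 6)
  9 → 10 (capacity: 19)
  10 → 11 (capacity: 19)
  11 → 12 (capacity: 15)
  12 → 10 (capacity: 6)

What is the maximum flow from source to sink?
Maximum flow = 14

Max flow: 14

Flow assignment:
  0 → 1: 14/15
  1 → 7: 14/17
  7 → 8: 14/14
  8 → 9: 8/10
  8 → 10: 6/6
  9 → 10: 8/19
  10 → 11: 14/19
  11 → 12: 14/15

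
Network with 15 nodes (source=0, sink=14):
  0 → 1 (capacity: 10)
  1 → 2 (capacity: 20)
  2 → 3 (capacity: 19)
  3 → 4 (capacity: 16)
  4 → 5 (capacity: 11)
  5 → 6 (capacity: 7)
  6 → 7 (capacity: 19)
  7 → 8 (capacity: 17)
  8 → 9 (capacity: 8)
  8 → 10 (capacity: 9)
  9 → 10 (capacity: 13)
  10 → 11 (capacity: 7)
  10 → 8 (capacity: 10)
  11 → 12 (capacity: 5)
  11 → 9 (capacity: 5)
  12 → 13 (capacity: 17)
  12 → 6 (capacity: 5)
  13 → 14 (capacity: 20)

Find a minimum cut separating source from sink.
Min cut value = 5, edges: (11,12)

Min cut value: 5
Partition: S = [0, 1, 2, 3, 4, 5, 6, 7, 8, 9, 10, 11], T = [12, 13, 14]
Cut edges: (11,12)

By max-flow min-cut theorem, max flow = min cut = 5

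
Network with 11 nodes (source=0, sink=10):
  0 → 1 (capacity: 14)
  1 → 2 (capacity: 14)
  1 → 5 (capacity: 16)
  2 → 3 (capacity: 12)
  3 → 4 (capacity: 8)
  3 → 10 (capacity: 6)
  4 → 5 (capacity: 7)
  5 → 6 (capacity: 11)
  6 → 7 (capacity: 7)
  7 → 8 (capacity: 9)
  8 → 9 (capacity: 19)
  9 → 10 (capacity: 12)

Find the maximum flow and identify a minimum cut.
Max flow = 13, Min cut edges: (3,10), (6,7)

Maximum flow: 13
Minimum cut: (3,10), (6,7)
Partition: S = [0, 1, 2, 3, 4, 5, 6], T = [7, 8, 9, 10]

Max-flow min-cut theorem verified: both equal 13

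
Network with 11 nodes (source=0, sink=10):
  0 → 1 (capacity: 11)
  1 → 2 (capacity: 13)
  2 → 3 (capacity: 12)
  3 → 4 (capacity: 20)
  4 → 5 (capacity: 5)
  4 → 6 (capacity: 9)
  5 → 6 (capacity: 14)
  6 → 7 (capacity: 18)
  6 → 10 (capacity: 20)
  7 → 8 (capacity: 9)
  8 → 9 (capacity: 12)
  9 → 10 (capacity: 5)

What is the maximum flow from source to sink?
Maximum flow = 11

Max flow: 11

Flow assignment:
  0 → 1: 11/11
  1 → 2: 11/13
  2 → 3: 11/12
  3 → 4: 11/20
  4 → 5: 2/5
  4 → 6: 9/9
  5 → 6: 2/14
  6 → 10: 11/20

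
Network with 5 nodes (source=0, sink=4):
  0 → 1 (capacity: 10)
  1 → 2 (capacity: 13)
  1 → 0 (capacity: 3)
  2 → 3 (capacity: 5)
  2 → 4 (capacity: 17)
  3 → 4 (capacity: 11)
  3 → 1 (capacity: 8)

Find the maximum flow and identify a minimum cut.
Max flow = 10, Min cut edges: (0,1)

Maximum flow: 10
Minimum cut: (0,1)
Partition: S = [0], T = [1, 2, 3, 4]

Max-flow min-cut theorem verified: both equal 10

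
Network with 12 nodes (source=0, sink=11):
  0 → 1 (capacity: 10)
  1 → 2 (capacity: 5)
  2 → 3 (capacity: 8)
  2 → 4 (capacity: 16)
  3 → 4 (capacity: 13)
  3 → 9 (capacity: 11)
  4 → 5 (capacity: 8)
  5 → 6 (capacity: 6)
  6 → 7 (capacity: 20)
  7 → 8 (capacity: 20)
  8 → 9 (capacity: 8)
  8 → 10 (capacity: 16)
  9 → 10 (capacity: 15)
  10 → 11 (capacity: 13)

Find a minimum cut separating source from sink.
Min cut value = 5, edges: (1,2)

Min cut value: 5
Partition: S = [0, 1], T = [2, 3, 4, 5, 6, 7, 8, 9, 10, 11]
Cut edges: (1,2)

By max-flow min-cut theorem, max flow = min cut = 5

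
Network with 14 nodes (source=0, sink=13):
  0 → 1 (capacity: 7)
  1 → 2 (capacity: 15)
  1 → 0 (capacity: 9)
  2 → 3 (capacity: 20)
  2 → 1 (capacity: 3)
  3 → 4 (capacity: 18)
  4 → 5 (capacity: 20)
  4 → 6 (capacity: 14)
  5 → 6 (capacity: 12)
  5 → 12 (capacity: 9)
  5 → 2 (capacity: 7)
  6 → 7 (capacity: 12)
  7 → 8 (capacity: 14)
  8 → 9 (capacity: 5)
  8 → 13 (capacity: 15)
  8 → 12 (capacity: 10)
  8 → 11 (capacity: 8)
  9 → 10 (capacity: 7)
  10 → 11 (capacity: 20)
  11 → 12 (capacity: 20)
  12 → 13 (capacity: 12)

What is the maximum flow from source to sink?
Maximum flow = 7

Max flow: 7

Flow assignment:
  0 → 1: 7/7
  1 → 2: 7/15
  2 → 3: 7/20
  3 → 4: 7/18
  4 → 5: 7/20
  5 → 12: 7/9
  12 → 13: 7/12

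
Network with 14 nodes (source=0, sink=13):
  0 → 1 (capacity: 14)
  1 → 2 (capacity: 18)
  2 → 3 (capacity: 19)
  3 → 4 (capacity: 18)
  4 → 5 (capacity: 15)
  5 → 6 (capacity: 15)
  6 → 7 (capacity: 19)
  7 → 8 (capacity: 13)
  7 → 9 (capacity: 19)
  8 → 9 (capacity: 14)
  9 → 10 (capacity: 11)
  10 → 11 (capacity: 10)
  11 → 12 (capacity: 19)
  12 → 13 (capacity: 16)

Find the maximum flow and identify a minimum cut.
Max flow = 10, Min cut edges: (10,11)

Maximum flow: 10
Minimum cut: (10,11)
Partition: S = [0, 1, 2, 3, 4, 5, 6, 7, 8, 9, 10], T = [11, 12, 13]

Max-flow min-cut theorem verified: both equal 10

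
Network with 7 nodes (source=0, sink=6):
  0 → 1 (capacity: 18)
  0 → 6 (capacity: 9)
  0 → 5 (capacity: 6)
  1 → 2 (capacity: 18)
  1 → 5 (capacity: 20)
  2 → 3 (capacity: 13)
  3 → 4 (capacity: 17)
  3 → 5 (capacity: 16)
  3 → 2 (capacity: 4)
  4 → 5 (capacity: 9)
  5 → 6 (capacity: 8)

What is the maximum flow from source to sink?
Maximum flow = 17

Max flow: 17

Flow assignment:
  0 → 1: 2/18
  0 → 6: 9/9
  0 → 5: 6/6
  1 → 5: 2/20
  5 → 6: 8/8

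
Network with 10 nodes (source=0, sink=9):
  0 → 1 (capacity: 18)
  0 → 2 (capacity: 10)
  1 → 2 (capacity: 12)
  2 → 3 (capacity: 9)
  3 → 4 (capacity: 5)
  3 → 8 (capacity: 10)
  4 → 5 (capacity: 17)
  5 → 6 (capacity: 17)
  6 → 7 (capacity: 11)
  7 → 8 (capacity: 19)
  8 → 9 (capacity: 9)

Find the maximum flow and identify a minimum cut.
Max flow = 9, Min cut edges: (8,9)

Maximum flow: 9
Minimum cut: (8,9)
Partition: S = [0, 1, 2, 3, 4, 5, 6, 7, 8], T = [9]

Max-flow min-cut theorem verified: both equal 9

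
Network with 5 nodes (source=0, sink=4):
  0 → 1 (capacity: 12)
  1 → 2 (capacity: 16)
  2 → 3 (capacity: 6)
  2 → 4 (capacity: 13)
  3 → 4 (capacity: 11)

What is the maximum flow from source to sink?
Maximum flow = 12

Max flow: 12

Flow assignment:
  0 → 1: 12/12
  1 → 2: 12/16
  2 → 4: 12/13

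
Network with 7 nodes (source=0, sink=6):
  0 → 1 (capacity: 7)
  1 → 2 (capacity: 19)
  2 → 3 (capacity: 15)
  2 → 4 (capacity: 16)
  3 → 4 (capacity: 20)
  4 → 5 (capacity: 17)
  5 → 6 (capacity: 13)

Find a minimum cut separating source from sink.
Min cut value = 7, edges: (0,1)

Min cut value: 7
Partition: S = [0], T = [1, 2, 3, 4, 5, 6]
Cut edges: (0,1)

By max-flow min-cut theorem, max flow = min cut = 7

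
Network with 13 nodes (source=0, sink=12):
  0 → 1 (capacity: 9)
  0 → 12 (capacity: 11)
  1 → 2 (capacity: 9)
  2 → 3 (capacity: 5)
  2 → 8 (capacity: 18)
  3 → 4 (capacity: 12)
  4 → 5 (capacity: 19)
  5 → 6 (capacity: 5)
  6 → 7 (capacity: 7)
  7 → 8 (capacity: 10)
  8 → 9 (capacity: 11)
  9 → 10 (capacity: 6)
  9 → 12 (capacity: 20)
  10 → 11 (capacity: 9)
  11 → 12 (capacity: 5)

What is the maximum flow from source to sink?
Maximum flow = 20

Max flow: 20

Flow assignment:
  0 → 1: 9/9
  0 → 12: 11/11
  1 → 2: 9/9
  2 → 8: 9/18
  8 → 9: 9/11
  9 → 12: 9/20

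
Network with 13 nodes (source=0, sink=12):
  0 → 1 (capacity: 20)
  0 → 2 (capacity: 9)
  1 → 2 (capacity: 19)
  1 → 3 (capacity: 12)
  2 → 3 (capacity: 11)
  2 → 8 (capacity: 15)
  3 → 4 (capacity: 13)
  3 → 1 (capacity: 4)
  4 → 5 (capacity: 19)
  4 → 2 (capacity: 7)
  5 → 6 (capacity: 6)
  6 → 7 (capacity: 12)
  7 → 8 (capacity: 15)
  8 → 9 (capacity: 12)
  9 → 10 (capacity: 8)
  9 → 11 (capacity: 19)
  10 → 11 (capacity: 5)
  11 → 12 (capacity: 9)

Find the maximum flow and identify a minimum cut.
Max flow = 9, Min cut edges: (11,12)

Maximum flow: 9
Minimum cut: (11,12)
Partition: S = [0, 1, 2, 3, 4, 5, 6, 7, 8, 9, 10, 11], T = [12]

Max-flow min-cut theorem verified: both equal 9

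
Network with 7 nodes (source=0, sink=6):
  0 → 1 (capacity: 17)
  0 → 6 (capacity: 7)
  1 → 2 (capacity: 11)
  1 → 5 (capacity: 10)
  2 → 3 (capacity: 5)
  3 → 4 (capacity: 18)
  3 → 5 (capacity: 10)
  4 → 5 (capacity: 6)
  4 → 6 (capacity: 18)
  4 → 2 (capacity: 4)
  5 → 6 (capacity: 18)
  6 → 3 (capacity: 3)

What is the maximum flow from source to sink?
Maximum flow = 22

Max flow: 22

Flow assignment:
  0 → 1: 15/17
  0 → 6: 7/7
  1 → 2: 5/11
  1 → 5: 10/10
  2 → 3: 5/5
  3 → 4: 5/18
  4 → 6: 5/18
  5 → 6: 10/18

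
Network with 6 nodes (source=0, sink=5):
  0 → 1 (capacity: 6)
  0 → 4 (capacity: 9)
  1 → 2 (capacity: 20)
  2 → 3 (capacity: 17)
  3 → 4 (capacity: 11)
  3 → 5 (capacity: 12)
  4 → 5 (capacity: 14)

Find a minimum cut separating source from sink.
Min cut value = 15, edges: (0,1), (0,4)

Min cut value: 15
Partition: S = [0], T = [1, 2, 3, 4, 5]
Cut edges: (0,1), (0,4)

By max-flow min-cut theorem, max flow = min cut = 15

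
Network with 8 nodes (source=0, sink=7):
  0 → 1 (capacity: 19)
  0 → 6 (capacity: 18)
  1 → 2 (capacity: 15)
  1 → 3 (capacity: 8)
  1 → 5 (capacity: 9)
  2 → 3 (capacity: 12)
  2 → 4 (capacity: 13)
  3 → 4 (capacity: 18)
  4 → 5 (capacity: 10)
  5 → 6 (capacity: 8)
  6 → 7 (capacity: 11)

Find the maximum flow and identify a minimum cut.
Max flow = 11, Min cut edges: (6,7)

Maximum flow: 11
Minimum cut: (6,7)
Partition: S = [0, 1, 2, 3, 4, 5, 6], T = [7]

Max-flow min-cut theorem verified: both equal 11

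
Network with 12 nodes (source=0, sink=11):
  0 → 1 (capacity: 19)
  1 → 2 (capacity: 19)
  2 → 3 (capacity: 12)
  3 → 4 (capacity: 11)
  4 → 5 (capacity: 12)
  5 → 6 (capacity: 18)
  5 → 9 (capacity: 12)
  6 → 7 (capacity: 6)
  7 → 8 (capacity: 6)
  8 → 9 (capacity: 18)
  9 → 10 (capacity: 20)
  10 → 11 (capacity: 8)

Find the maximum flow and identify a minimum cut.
Max flow = 8, Min cut edges: (10,11)

Maximum flow: 8
Minimum cut: (10,11)
Partition: S = [0, 1, 2, 3, 4, 5, 6, 7, 8, 9, 10], T = [11]

Max-flow min-cut theorem verified: both equal 8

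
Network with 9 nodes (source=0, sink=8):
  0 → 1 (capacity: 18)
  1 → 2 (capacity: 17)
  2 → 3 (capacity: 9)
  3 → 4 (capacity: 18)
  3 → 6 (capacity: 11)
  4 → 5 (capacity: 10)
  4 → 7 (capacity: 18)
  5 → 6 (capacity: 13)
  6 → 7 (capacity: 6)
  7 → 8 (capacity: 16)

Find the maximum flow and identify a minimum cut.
Max flow = 9, Min cut edges: (2,3)

Maximum flow: 9
Minimum cut: (2,3)
Partition: S = [0, 1, 2], T = [3, 4, 5, 6, 7, 8]

Max-flow min-cut theorem verified: both equal 9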